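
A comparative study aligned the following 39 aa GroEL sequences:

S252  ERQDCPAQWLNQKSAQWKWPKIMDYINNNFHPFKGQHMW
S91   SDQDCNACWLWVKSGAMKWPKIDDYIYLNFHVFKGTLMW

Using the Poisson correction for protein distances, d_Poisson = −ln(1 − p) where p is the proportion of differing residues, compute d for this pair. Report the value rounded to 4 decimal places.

Differing sites — 1:E/S; 2:R/D; 6:P/N; 8:Q/C; 11:N/W; 12:Q/V; 15:A/G; 16:Q/A; 17:W/M; 23:M/D; 27:N/Y; 28:N/L; 32:P/V; 36:Q/T; 37:H/L.
p = 15/39 = 0.384615.
d = −ln(1 − 0.384615) = −ln(0.615385) = 0.4855.

0.4855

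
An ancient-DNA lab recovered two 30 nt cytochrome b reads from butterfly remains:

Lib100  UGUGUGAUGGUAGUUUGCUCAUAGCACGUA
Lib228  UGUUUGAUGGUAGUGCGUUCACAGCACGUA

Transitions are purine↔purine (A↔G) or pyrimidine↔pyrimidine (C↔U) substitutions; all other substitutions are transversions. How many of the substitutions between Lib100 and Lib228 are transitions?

Differing sites — 4:G/U (Tv); 15:U/G (Tv); 16:U/C (Ti); 18:C/U (Ti); 22:U/C (Ti).
Of the 5 differences, 3 transitions and 2 transversions, so the answer is 3.

3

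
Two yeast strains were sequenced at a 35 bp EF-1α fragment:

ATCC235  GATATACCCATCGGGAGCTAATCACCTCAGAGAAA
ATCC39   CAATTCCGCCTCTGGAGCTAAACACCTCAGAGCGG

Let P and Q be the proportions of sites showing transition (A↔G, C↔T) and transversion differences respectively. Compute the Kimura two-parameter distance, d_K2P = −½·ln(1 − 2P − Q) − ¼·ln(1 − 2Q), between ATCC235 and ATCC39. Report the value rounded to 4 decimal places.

Differing sites — 1:G/C (Tv); 3:T/A (Tv); 4:A/T (Tv); 6:A/C (Tv); 8:C/G (Tv); 10:A/C (Tv); 13:G/T (Tv); 22:T/A (Tv); 33:A/C (Tv); 34:A/G (Ti); 35:A/G (Ti).
Of the 11 differences, 2 transitions and 9 transversions over 35 sites: P = 2/35 = 0.057143, Q = 9/35 = 0.257143.
d = −0.5·ln(0.628571) − 0.25·ln(0.485714) = −0.5·(-0.464306) − 0.25·(-0.722135) = 0.4127.

0.4127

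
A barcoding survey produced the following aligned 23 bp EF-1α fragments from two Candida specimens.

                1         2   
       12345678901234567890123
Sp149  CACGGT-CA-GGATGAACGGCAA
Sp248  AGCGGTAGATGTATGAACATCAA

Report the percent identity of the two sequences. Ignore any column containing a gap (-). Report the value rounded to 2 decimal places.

71.43%

Excluding the 2 gap columns leaves 21 comparable sites.
Mismatches occur at site 1 (C→A), site 2 (A→G), site 8 (C→G), site 12 (G→T), site 19 (G→A), site 20 (G→T).
15 of the 21 comparable sites match, so the percent identity is 15/21 × 100 = 71.43%.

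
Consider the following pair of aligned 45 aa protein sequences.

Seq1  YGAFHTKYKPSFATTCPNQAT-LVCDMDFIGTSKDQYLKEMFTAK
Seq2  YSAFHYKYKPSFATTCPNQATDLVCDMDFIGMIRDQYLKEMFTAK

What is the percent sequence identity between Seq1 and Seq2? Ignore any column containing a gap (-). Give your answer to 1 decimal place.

Excluding the 1 gap column leaves 44 comparable sites.
Differing sites — 2:G/S; 6:T/Y; 32:T/M; 33:S/I; 34:K/R.
39 of the 44 comparable sites match, so the percent identity is 39/44 × 100 = 88.6%.

88.6%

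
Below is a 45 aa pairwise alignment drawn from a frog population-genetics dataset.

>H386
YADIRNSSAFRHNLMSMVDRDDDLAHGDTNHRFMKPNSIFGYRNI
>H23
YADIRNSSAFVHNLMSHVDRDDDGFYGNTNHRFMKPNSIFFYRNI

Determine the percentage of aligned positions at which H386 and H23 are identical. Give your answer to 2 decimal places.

The sequences differ at positions 11 (R/V), 17 (M/H), 24 (L/G), 25 (A/F), 26 (H/Y), 28 (D/N), 41 (G/F).
38 of the 45 sites match, so the percent identity is 38/45 × 100 = 84.44%.

84.44%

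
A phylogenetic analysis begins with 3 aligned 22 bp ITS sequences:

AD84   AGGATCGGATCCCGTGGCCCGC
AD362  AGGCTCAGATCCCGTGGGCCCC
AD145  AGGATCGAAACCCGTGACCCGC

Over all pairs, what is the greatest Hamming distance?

Pairwise Hamming distances:
  AD84 vs AD362: 4
  AD84 vs AD145: 3
  AD362 vs AD145: 7
The largest is 7, between AD362 and AD145.

7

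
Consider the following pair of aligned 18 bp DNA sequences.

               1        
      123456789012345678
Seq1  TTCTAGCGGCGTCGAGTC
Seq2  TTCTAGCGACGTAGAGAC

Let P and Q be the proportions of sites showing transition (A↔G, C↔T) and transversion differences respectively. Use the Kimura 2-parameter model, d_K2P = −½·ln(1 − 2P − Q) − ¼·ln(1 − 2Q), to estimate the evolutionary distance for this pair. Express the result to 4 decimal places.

Differing sites — 9:G/A (Ti); 13:C/A (Tv); 17:T/A (Tv).
Of the 3 differences, 1 transition and 2 transversions over 18 sites: P = 1/18 = 0.055556, Q = 2/18 = 0.111111.
d = −0.5·ln(0.777777) − 0.25·ln(0.777778) = −0.5·(-0.251315) − 0.25·(-0.251314) = 0.1885.

0.1885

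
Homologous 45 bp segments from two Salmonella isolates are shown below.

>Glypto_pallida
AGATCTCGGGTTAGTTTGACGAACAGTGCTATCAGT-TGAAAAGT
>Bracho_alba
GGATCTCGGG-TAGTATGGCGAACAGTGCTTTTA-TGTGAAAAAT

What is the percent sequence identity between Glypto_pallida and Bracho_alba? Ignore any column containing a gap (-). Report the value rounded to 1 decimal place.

85.7%

Excluding the 3 gap columns leaves 42 comparable sites.
Differing sites — 1:A/G; 16:T/A; 19:A/G; 31:A/T; 33:C/T; 44:G/A.
36 of the 42 comparable sites match, so the percent identity is 36/42 × 100 = 85.7%.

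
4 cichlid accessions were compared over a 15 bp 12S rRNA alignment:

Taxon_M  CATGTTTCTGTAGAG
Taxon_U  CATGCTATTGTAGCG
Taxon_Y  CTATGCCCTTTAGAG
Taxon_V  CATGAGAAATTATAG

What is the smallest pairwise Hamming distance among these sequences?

Pairwise Hamming distances:
  Taxon_M vs Taxon_U: 4
  Taxon_M vs Taxon_Y: 7
  Taxon_M vs Taxon_V: 7
  Taxon_U vs Taxon_Y: 9
  Taxon_U vs Taxon_V: 7
  Taxon_Y vs Taxon_V: 9
The smallest is 4, between Taxon_M and Taxon_U.

4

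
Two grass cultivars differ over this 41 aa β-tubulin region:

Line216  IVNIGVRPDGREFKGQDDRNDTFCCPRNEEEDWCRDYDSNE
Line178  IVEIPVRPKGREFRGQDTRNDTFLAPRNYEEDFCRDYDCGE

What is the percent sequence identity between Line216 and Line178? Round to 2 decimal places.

73.17%

The sequences differ at positions 3 (N/E), 5 (G/P), 9 (D/K), 14 (K/R), 18 (D/T), 24 (C/L), 25 (C/A), 29 (E/Y), 33 (W/F), 39 (S/C), 40 (N/G).
30 of the 41 sites match, so the percent identity is 30/41 × 100 = 73.17%.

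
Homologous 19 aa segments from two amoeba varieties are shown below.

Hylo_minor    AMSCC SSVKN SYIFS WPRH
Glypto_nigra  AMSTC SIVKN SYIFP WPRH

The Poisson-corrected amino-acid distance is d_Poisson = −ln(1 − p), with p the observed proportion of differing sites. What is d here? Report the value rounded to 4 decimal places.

0.1719

The sequences differ at positions 4 (C/T), 7 (S/I), 15 (S/P).
p = 3/19 = 0.157895.
d = −ln(1 − 0.157895) = −ln(0.842105) = 0.1719.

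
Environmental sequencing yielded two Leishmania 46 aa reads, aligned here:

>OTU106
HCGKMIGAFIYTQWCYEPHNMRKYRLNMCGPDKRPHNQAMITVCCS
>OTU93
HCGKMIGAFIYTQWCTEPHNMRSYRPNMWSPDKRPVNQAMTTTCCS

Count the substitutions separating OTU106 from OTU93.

8

The sequences differ at positions 16 (Y/T), 23 (K/S), 26 (L/P), 29 (C/W), 30 (G/S), 36 (H/V), 41 (I/T), 43 (V/T).
That gives 8 mismatches out of 46 aligned sites, so the Hamming distance is 8.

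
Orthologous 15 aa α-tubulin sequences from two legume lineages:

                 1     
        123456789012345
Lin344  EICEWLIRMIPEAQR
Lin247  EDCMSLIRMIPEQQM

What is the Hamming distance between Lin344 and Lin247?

The sequences differ at positions 2 (I/D), 4 (E/M), 5 (W/S), 13 (A/Q), 15 (R/M).
That gives 5 mismatches out of 15 aligned sites, so the Hamming distance is 5.

5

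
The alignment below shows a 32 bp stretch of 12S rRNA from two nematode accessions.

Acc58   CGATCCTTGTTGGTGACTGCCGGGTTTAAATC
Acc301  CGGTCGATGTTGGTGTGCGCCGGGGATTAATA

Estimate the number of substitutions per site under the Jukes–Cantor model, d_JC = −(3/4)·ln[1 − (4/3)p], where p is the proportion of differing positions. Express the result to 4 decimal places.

Mismatches occur at site 3 (A→G), site 6 (C→G), site 7 (T→A), site 16 (A→T), site 17 (C→G), site 18 (T→C), site 25 (T→G), site 26 (T→A), site 28 (A→T), site 32 (C→A).
p = 10/32 = 0.312500.
d = −0.75 · ln(1 − (4/3)·0.312500) = −0.75 · ln(0.583333) = −0.75 · (-0.538997) = 0.4042.

0.4042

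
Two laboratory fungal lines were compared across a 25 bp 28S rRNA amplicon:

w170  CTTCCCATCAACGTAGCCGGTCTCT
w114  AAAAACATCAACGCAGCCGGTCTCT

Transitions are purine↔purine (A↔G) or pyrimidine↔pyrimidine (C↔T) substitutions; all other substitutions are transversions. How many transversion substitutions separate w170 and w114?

Mismatches occur at site 1 (C/A, transversion), site 2 (T/A, transversion), site 3 (T/A, transversion), site 4 (C/A, transversion), site 5 (C/A, transversion), site 14 (T/C, transition).
Of the 6 differences, 1 transition and 5 transversions, so the answer is 5.

5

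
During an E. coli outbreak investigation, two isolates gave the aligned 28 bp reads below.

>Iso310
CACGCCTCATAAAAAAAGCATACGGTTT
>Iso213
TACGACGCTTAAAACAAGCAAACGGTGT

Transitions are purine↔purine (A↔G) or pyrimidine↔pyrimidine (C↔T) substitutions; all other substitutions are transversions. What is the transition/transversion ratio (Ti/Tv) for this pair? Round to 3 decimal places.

Differing sites — 1:C/T (Ti); 5:C/A (Tv); 7:T/G (Tv); 9:A/T (Tv); 15:A/C (Tv); 21:T/A (Tv); 27:T/G (Tv).
Of the 7 differences, 1 transition and 6 transversions, so Ti/Tv = 1/6 = 0.167.

0.167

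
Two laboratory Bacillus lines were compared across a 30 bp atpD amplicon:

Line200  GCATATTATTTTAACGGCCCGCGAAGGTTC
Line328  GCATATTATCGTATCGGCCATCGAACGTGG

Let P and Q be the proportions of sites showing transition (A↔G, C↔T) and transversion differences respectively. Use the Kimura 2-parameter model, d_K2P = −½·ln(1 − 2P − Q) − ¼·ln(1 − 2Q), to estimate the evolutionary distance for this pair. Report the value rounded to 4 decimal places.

0.3355

The sequences differ at positions 10 (T/C, transition), 11 (T/G, transversion), 14 (A/T, transversion), 20 (C/A, transversion), 21 (G/T, transversion), 26 (G/C, transversion), 29 (T/G, transversion), 30 (C/G, transversion).
Of the 8 differences, 1 transition and 7 transversions over 30 sites: P = 1/30 = 0.033333, Q = 7/30 = 0.233333.
d = −0.5·ln(0.700001) − 0.25·ln(0.533334) = −0.5·(-0.356674) − 0.25·(-0.628607) = 0.3355.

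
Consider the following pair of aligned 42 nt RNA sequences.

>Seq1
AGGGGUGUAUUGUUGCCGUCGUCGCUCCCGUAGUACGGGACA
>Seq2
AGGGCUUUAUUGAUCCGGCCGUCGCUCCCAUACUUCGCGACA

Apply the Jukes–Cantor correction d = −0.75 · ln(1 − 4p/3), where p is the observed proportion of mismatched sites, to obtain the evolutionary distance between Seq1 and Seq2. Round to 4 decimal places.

0.2865

Mismatches occur at site 5 (G/C), site 7 (G/U), site 13 (U/A), site 15 (G/C), site 17 (C/G), site 19 (U/C), site 30 (G/A), site 33 (G/C), site 35 (A/U), site 38 (G/C).
p = 10/42 = 0.238095.
d = −0.75 · ln(1 − (4/3)·0.238095) = −0.75 · ln(0.682540) = −0.75 · (-0.381934) = 0.2865.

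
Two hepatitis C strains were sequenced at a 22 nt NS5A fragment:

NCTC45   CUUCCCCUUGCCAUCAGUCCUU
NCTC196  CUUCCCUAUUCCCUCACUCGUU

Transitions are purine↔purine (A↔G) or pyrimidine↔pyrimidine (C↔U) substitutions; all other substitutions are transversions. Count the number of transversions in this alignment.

Mismatches occur at site 7 (C/U, transition), site 8 (U/A, transversion), site 10 (G/U, transversion), site 13 (A/C, transversion), site 17 (G/C, transversion), site 20 (C/G, transversion).
Of the 6 differences, 1 transition and 5 transversions, so the answer is 5.

5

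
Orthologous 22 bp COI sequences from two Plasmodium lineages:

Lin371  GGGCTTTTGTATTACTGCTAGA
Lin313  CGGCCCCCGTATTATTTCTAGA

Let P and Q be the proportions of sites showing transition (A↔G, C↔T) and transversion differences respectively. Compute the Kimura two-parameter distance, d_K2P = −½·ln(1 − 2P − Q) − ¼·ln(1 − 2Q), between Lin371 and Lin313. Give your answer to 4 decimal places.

Mismatches occur at site 1 (G→C, transversion), site 5 (T→C, transition), site 6 (T→C, transition), site 7 (T→C, transition), site 8 (T→C, transition), site 15 (C→T, transition), site 17 (G→T, transversion).
Of the 7 differences, 5 transitions and 2 transversions over 22 sites: P = 5/22 = 0.227273, Q = 2/22 = 0.090909.
d = −0.5·ln(0.454545) − 0.25·ln(0.818182) = −0.5·(-0.788458) − 0.25·(-0.200670) = 0.4444.

0.4444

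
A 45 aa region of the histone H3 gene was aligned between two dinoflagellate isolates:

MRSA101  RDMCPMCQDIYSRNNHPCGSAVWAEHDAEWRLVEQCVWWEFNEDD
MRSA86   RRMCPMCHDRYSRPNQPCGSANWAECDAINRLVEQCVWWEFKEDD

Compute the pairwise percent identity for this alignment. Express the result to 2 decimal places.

Mismatches occur at site 2 (D↔R), site 8 (Q↔H), site 10 (I↔R), site 14 (N↔P), site 16 (H↔Q), site 22 (V↔N), site 26 (H↔C), site 29 (E↔I), site 30 (W↔N), site 42 (N↔K).
35 of the 45 sites match, so the percent identity is 35/45 × 100 = 77.78%.

77.78%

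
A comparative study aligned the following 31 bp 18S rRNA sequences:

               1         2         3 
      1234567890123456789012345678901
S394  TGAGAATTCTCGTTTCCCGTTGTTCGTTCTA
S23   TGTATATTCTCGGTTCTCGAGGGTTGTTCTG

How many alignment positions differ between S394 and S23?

10

Mismatches occur at site 3 (A/T), site 4 (G/A), site 5 (A/T), site 13 (T/G), site 17 (C/T), site 20 (T/A), site 21 (T/G), site 23 (T/G), site 25 (C/T), site 31 (A/G).
That gives 10 mismatches out of 31 aligned sites, so the Hamming distance is 10.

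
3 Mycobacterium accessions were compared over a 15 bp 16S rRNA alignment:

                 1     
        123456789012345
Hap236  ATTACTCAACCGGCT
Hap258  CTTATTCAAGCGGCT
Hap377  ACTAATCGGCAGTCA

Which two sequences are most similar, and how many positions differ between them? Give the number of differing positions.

Pairwise Hamming distances:
  Hap236 vs Hap258: 3
  Hap236 vs Hap377: 7
  Hap258 vs Hap377: 9
The smallest is 3, between Hap236 and Hap258.

3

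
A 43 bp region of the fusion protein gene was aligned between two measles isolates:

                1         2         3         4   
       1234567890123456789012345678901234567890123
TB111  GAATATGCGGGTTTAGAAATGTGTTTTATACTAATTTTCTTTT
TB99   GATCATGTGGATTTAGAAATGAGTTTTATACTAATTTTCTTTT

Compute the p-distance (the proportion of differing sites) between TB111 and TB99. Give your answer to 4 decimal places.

0.1163

The sequences differ at positions 3 (A/T), 4 (T/C), 8 (C/T), 11 (G/A), 22 (T/A).
There are 5 differences over 43 sites, so p = 5/43 = 0.1163.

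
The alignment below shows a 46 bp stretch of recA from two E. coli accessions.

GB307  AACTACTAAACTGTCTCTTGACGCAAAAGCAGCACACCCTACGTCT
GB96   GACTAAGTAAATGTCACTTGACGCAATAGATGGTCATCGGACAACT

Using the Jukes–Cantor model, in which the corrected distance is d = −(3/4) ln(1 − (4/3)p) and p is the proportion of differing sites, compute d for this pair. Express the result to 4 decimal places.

Differing sites — 1:A/G; 6:C/A; 7:T/G; 8:A/T; 11:C/A; 16:T/A; 27:A/T; 30:C/A; 31:A/T; 33:C/G; 34:A/T; 37:C/T; 39:C/G; 40:T/G; 43:G/A; 44:T/A.
p = 16/46 = 0.347826.
d = −0.75 · ln(1 − (4/3)·0.347826) = −0.75 · ln(0.536232) = −0.75 · (-0.623188) = 0.4674.

0.4674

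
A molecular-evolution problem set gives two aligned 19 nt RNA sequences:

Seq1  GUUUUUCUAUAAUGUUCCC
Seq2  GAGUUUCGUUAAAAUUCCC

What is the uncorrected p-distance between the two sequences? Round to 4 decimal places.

Mismatches occur at site 2 (U→A), site 3 (U→G), site 8 (U→G), site 9 (A→U), site 13 (U→A), site 14 (G→A).
There are 6 differences over 19 sites, so p = 6/19 = 0.3158.

0.3158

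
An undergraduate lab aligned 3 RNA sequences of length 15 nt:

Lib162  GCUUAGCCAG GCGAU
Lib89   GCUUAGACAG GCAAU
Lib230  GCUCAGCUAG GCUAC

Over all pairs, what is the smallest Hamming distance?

Pairwise Hamming distances:
  Lib162 vs Lib89: 2
  Lib162 vs Lib230: 4
  Lib89 vs Lib230: 5
The smallest is 2, between Lib162 and Lib89.

2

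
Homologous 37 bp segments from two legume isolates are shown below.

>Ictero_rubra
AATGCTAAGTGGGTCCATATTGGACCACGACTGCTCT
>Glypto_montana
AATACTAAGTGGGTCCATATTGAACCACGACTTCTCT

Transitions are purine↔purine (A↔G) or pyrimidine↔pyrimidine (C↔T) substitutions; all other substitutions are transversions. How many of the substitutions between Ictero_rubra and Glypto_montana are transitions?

2

Differing sites — 4:G/A (Ti); 23:G/A (Ti); 33:G/T (Tv).
Of the 3 differences, 2 transitions and 1 transversion, so the answer is 2.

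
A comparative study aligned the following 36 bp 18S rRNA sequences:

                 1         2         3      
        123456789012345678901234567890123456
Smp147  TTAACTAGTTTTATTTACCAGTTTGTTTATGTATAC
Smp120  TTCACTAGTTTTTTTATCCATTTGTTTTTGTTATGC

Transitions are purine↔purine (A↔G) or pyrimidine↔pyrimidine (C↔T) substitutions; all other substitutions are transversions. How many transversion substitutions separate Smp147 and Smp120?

Differing sites — 3:A/C (Tv); 13:A/T (Tv); 16:T/A (Tv); 17:A/T (Tv); 21:G/T (Tv); 24:T/G (Tv); 25:G/T (Tv); 29:A/T (Tv); 30:T/G (Tv); 31:G/T (Tv); 35:A/G (Ti).
Of the 11 differences, 1 transition and 10 transversions, so the answer is 10.

10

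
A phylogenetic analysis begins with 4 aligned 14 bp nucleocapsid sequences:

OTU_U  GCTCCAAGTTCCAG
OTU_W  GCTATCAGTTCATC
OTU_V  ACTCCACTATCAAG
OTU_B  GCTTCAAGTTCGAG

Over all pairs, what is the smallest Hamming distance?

2

Pairwise Hamming distances:
  OTU_U vs OTU_W: 6
  OTU_U vs OTU_V: 5
  OTU_U vs OTU_B: 2
  OTU_W vs OTU_V: 9
  OTU_W vs OTU_B: 6
  OTU_V vs OTU_B: 6
The smallest is 2, between OTU_U and OTU_B.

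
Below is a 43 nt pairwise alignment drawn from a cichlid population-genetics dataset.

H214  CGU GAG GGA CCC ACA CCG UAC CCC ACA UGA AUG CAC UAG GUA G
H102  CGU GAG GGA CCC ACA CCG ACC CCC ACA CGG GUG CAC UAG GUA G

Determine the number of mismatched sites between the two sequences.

5

Mismatches occur at site 19 (U→A), site 20 (A→C), site 28 (U→C), site 30 (A→G), site 31 (A→G).
That gives 5 mismatches out of 43 aligned sites, so the Hamming distance is 5.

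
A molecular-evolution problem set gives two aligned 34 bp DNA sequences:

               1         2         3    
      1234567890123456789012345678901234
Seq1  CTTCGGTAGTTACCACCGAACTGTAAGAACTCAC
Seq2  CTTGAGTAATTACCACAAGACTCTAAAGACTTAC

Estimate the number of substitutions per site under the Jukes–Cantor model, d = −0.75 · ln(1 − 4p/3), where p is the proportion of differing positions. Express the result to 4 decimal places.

0.3734

Mismatches occur at site 4 (C→G), site 5 (G→A), site 9 (G→A), site 17 (C→A), site 18 (G→A), site 19 (A→G), site 23 (G→C), site 27 (G→A), site 28 (A→G), site 32 (C→T).
p = 10/34 = 0.294118.
d = −0.75 · ln(1 − (4/3)·0.294118) = −0.75 · ln(0.607843) = −0.75 · (-0.497839) = 0.3734.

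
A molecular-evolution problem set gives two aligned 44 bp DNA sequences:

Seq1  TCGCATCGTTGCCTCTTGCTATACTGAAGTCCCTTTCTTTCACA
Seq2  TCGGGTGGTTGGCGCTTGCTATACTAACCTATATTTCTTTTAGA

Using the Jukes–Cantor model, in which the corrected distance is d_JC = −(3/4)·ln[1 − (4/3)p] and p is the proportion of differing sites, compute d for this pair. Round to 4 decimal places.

The sequences differ at positions 4 (C/G), 5 (A/G), 7 (C/G), 12 (C/G), 14 (T/G), 26 (G/A), 28 (A/C), 29 (G/C), 31 (C/A), 32 (C/T), 33 (C/A), 41 (C/T), 43 (C/G).
p = 13/44 = 0.295455.
d = −0.75 · ln(1 − (4/3)·0.295455) = −0.75 · ln(0.606060) = −0.75 · (-0.500776) = 0.3756.

0.3756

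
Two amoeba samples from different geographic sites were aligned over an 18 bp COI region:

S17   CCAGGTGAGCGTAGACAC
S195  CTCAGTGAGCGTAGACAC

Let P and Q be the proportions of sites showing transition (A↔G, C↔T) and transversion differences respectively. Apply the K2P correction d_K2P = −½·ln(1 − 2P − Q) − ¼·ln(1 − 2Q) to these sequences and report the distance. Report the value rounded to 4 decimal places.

0.1922

The sequences differ at positions 2 (C/T, transition), 3 (A/C, transversion), 4 (G/A, transition).
Of the 3 differences, 2 transitions and 1 transversion over 18 sites: P = 2/18 = 0.111111, Q = 1/18 = 0.055556.
d = −0.5·ln(0.722222) − 0.25·ln(0.888888) = −0.5·(-0.325423) − 0.25·(-0.117784) = 0.1922.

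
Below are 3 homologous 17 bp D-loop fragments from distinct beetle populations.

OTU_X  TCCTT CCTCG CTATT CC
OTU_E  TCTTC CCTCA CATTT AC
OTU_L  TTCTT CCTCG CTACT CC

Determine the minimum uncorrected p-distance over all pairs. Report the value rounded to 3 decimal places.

0.118

Pairwise Hamming distances:
  OTU_X vs OTU_E: 6
  OTU_X vs OTU_L: 2
  OTU_E vs OTU_L: 8
The smallest is 2 mismatches, between OTU_X and OTU_L; p = 2/17 = 0.118.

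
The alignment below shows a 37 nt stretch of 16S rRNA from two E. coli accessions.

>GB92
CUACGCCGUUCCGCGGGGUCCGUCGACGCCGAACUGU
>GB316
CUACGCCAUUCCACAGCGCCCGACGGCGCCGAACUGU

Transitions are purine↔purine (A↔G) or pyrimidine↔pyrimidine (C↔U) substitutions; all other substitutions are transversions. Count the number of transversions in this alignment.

2

Mismatches occur at site 8 (G/A, transition), site 13 (G/A, transition), site 15 (G/A, transition), site 17 (G/C, transversion), site 19 (U/C, transition), site 23 (U/A, transversion), site 26 (A/G, transition).
Of the 7 differences, 5 transitions and 2 transversions, so the answer is 2.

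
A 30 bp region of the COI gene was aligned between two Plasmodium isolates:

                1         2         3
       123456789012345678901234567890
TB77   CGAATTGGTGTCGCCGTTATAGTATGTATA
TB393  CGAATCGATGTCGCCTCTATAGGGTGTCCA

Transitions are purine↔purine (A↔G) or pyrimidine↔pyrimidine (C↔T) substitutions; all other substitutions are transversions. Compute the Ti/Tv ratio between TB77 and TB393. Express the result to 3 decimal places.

Differing sites — 6:T/C (Ti); 8:G/A (Ti); 16:G/T (Tv); 17:T/C (Ti); 23:T/G (Tv); 24:A/G (Ti); 28:A/C (Tv); 29:T/C (Ti).
Of the 8 differences, 5 transitions and 3 transversions, so Ti/Tv = 5/3 = 1.667.

1.667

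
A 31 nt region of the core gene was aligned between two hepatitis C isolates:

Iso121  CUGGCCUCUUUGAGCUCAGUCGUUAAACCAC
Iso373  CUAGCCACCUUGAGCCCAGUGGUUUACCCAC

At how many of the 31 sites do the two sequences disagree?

Mismatches occur at site 3 (G↔A), site 7 (U↔A), site 9 (U↔C), site 16 (U↔C), site 21 (C↔G), site 25 (A↔U), site 27 (A↔C).
That gives 7 mismatches out of 31 aligned sites, so the Hamming distance is 7.

7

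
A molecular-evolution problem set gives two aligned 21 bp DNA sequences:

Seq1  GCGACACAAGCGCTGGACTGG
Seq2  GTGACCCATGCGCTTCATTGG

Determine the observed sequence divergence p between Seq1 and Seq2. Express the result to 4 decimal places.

0.2857

The sequences differ at positions 2 (C/T), 6 (A/C), 9 (A/T), 15 (G/T), 16 (G/C), 18 (C/T).
There are 6 differences over 21 sites, so p = 6/21 = 0.2857.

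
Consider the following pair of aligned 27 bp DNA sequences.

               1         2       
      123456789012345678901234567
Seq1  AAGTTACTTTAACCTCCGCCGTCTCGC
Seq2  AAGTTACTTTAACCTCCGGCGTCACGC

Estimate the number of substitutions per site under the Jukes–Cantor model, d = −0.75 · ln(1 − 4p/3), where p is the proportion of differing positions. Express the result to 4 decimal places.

The sequences differ at positions 19 (C/G), 24 (T/A).
p = 2/27 = 0.074074.
d = −0.75 · ln(1 − (4/3)·0.074074) = −0.75 · ln(0.901235) = −0.75 · (-0.103989) = 0.0780.

0.0780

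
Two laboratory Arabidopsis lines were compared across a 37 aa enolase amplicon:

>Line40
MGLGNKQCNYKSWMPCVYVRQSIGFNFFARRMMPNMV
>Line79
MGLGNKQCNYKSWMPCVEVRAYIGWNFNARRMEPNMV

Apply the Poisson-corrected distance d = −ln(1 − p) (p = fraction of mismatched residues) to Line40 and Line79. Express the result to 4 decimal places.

The sequences differ at positions 18 (Y/E), 21 (Q/A), 22 (S/Y), 25 (F/W), 28 (F/N), 33 (M/E).
p = 6/37 = 0.162162.
d = −ln(1 − 0.162162) = −ln(0.837838) = 0.1769.

0.1769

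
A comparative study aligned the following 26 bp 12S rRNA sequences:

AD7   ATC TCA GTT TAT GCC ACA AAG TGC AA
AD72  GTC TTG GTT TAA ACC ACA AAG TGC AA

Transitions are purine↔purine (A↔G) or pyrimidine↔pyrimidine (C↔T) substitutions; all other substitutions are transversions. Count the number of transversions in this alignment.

The sequences differ at positions 1 (A/G, transition), 5 (C/T, transition), 6 (A/G, transition), 12 (T/A, transversion), 13 (G/A, transition).
Of the 5 differences, 4 transitions and 1 transversion, so the answer is 1.

1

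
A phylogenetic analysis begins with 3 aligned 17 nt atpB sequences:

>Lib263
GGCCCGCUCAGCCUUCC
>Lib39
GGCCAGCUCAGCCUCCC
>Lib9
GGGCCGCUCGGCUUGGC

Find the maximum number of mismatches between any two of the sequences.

6

Pairwise Hamming distances:
  Lib263 vs Lib39: 2
  Lib263 vs Lib9: 5
  Lib39 vs Lib9: 6
The largest is 6, between Lib39 and Lib9.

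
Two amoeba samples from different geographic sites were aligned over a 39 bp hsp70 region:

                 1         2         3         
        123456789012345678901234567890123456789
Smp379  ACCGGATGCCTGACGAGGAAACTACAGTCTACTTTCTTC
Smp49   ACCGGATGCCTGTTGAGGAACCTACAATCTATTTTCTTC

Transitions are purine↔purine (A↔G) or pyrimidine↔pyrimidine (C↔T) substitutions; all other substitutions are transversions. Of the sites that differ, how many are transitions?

The sequences differ at positions 13 (A/T, transversion), 14 (C/T, transition), 21 (A/C, transversion), 27 (G/A, transition), 32 (C/T, transition).
Of the 5 differences, 3 transitions and 2 transversions, so the answer is 3.

3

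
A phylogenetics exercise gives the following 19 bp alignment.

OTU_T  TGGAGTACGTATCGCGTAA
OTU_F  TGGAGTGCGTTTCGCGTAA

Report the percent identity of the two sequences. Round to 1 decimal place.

Mismatches occur at site 7 (A/G), site 11 (A/T).
17 of the 19 sites match, so the percent identity is 17/19 × 100 = 89.5%.

89.5%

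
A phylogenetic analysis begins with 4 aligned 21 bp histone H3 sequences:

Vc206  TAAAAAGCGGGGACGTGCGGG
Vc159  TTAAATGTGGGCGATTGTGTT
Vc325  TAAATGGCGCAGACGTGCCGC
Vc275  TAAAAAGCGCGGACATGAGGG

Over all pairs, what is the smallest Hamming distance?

Pairwise Hamming distances:
  Vc206 vs Vc159: 10
  Vc206 vs Vc325: 6
  Vc206 vs Vc275: 3
  Vc159 vs Vc325: 14
  Vc159 vs Vc275: 11
  Vc325 vs Vc275: 7
The smallest is 3, between Vc206 and Vc275.

3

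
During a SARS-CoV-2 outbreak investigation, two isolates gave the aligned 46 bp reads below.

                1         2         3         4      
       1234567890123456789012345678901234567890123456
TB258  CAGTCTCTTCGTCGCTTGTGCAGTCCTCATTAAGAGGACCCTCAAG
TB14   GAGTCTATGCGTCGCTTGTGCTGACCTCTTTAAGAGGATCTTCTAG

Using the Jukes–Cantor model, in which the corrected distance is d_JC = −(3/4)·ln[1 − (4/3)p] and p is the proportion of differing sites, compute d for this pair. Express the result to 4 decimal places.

0.2267

The sequences differ at positions 1 (C/G), 7 (C/A), 9 (T/G), 22 (A/T), 24 (T/A), 29 (A/T), 39 (C/T), 41 (C/T), 44 (A/T).
p = 9/46 = 0.195652.
d = −0.75 · ln(1 − (4/3)·0.195652) = −0.75 · ln(0.739131) = −0.75 · (-0.302280) = 0.2267.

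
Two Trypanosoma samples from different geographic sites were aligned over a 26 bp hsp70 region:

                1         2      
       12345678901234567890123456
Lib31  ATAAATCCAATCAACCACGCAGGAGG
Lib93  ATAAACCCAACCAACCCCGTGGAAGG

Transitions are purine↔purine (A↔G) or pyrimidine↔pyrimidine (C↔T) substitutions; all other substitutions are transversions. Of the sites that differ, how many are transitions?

5

Mismatches occur at site 6 (T→C, transition), site 11 (T→C, transition), site 17 (A→C, transversion), site 20 (C→T, transition), site 21 (A→G, transition), site 23 (G→A, transition).
Of the 6 differences, 5 transitions and 1 transversion, so the answer is 5.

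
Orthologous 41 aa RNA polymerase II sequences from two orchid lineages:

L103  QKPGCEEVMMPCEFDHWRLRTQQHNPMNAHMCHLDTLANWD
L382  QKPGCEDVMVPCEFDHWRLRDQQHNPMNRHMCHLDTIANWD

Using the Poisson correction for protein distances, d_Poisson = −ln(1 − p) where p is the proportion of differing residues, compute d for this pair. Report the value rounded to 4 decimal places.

0.1301

The sequences differ at positions 7 (E/D), 10 (M/V), 21 (T/D), 29 (A/R), 37 (L/I).
p = 5/41 = 0.121951.
d = −ln(1 − 0.121951) = −ln(0.878049) = 0.1301.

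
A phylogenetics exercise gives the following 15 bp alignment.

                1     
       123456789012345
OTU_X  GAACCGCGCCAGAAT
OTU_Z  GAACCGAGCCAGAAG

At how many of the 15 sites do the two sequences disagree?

The sequences differ at positions 7 (C/A), 15 (T/G).
That gives 2 mismatches out of 15 aligned sites, so the Hamming distance is 2.

2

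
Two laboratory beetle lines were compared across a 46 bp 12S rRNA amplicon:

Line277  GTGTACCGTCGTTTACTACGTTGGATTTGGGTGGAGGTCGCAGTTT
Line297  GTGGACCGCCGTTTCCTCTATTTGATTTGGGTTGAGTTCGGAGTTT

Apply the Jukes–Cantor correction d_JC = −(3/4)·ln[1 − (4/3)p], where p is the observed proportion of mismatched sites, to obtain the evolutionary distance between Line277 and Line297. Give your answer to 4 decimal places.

0.2567

The sequences differ at positions 4 (T/G), 9 (T/C), 15 (A/C), 18 (A/C), 19 (C/T), 20 (G/A), 23 (G/T), 33 (G/T), 37 (G/T), 41 (C/G).
p = 10/46 = 0.217391.
d = −0.75 · ln(1 − (4/3)·0.217391) = −0.75 · ln(0.710145) = −0.75 · (-0.342286) = 0.2567.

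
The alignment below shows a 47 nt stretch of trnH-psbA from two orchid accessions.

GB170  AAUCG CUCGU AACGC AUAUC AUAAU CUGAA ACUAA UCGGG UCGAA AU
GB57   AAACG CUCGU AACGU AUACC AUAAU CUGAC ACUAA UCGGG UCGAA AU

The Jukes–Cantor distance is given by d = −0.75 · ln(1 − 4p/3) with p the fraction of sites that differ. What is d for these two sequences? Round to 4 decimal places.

0.0903

The sequences differ at positions 3 (U/A), 15 (C/U), 19 (U/C), 30 (A/C).
p = 4/47 = 0.085106.
d = −0.75 · ln(1 − (4/3)·0.085106) = −0.75 · ln(0.886525) = −0.75 · (-0.120446) = 0.0903.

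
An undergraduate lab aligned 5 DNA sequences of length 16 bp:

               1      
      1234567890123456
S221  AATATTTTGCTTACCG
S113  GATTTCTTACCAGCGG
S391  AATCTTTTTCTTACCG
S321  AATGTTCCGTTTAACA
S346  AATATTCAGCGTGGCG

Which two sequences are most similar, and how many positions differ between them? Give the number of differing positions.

2

Pairwise Hamming distances:
  S221 vs S113: 8
  S221 vs S391: 2
  S221 vs S321: 6
  S221 vs S346: 5
  S113 vs S391: 8
  S113 vs S321: 13
  S113 vs S346: 10
  S391 vs S321: 7
  S391 vs S346: 7
  S321 vs S346: 7
The smallest is 2, between S221 and S391.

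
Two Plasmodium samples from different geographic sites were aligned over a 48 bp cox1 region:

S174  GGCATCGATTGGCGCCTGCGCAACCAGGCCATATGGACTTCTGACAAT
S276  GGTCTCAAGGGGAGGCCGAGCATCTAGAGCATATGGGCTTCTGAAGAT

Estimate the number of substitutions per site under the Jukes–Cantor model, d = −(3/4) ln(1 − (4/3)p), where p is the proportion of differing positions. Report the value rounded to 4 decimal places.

Differing sites — 3:C/T; 4:A/C; 7:G/A; 9:T/G; 10:T/G; 13:C/A; 15:C/G; 17:T/C; 19:C/A; 23:A/T; 25:C/T; 28:G/A; 29:C/G; 37:A/G; 45:C/A; 46:A/G.
p = 16/48 = 0.333333.
d = −0.75 · ln(1 − (4/3)·0.333333) = −0.75 · ln(0.555556) = −0.75 · (-0.587786) = 0.4408.

0.4408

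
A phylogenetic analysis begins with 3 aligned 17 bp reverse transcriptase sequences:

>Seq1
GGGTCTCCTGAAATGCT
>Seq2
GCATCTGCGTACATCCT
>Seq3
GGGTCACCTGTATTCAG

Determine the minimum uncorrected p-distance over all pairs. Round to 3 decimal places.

Pairwise Hamming distances:
  Seq1 vs Seq2: 7
  Seq1 vs Seq3: 6
  Seq2 vs Seq3: 11
The smallest is 6 mismatches, between Seq1 and Seq3; p = 6/17 = 0.353.

0.353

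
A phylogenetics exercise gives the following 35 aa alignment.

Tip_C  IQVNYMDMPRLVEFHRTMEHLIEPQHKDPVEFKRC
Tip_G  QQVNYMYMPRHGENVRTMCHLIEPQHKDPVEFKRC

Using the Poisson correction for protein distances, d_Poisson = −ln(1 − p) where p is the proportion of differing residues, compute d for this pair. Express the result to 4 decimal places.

Differing sites — 1:I/Q; 7:D/Y; 11:L/H; 12:V/G; 14:F/N; 15:H/V; 19:E/C.
p = 7/35 = 0.200000.
d = −ln(1 − 0.200000) = −ln(0.800000) = 0.2231.

0.2231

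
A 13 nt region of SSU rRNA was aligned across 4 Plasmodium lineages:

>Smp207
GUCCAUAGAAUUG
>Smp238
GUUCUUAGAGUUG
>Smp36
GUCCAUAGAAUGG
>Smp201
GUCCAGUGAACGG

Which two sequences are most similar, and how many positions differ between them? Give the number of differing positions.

1

Pairwise Hamming distances:
  Smp207 vs Smp238: 3
  Smp207 vs Smp36: 1
  Smp207 vs Smp201: 4
  Smp238 vs Smp36: 4
  Smp238 vs Smp201: 7
  Smp36 vs Smp201: 3
The smallest is 1, between Smp207 and Smp36.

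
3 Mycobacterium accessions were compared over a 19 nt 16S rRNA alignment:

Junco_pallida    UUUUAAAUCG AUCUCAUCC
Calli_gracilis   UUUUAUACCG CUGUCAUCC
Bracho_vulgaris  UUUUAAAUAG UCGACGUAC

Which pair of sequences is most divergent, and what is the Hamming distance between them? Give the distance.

Pairwise Hamming distances:
  Junco_pallida vs Calli_gracilis: 4
  Junco_pallida vs Bracho_vulgaris: 7
  Calli_gracilis vs Bracho_vulgaris: 8
The largest is 8, between Calli_gracilis and Bracho_vulgaris.

8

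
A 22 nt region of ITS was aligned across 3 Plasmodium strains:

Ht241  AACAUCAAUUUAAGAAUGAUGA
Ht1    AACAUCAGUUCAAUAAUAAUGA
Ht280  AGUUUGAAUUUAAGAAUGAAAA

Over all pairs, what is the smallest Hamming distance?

4

Pairwise Hamming distances:
  Ht241 vs Ht1: 4
  Ht241 vs Ht280: 6
  Ht1 vs Ht280: 10
The smallest is 4, between Ht241 and Ht1.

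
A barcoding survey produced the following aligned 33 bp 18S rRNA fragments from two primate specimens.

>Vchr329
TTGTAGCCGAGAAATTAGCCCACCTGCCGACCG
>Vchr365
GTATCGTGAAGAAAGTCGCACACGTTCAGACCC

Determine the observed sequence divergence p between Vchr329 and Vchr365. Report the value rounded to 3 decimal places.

0.394

Differing sites — 1:T/G; 3:G/A; 5:A/C; 7:C/T; 8:C/G; 9:G/A; 15:T/G; 17:A/C; 20:C/A; 24:C/G; 26:G/T; 28:C/A; 33:G/C.
There are 13 differences over 33 sites, so p = 13/33 = 0.394.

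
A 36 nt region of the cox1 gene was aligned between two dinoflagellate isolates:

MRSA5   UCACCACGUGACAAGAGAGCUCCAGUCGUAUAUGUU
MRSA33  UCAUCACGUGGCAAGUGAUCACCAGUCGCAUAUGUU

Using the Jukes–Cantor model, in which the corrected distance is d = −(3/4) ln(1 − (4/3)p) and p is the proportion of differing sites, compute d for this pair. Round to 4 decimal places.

0.1885

Mismatches occur at site 4 (C↔U), site 11 (A↔G), site 16 (A↔U), site 19 (G↔U), site 21 (U↔A), site 29 (U↔C).
p = 6/36 = 0.166667.
d = −0.75 · ln(1 − (4/3)·0.166667) = −0.75 · ln(0.777777) = −0.75 · (-0.251315) = 0.1885.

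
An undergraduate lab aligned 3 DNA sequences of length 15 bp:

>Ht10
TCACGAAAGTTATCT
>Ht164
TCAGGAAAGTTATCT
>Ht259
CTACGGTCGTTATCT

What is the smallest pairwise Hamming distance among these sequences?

1

Pairwise Hamming distances:
  Ht10 vs Ht164: 1
  Ht10 vs Ht259: 5
  Ht164 vs Ht259: 6
The smallest is 1, between Ht10 and Ht164.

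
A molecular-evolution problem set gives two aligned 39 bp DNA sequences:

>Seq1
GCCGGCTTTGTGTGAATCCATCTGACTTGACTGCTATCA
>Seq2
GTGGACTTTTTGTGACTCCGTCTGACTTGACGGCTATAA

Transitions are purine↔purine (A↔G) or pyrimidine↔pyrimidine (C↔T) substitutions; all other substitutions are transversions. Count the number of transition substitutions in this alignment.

3

Differing sites — 2:C/T (Ti); 3:C/G (Tv); 5:G/A (Ti); 10:G/T (Tv); 16:A/C (Tv); 20:A/G (Ti); 32:T/G (Tv); 38:C/A (Tv).
Of the 8 differences, 3 transitions and 5 transversions, so the answer is 3.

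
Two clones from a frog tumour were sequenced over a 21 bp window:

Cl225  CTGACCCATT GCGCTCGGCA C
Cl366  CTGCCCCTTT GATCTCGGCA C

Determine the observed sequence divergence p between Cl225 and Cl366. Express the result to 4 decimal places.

0.1905

The sequences differ at positions 4 (A/C), 8 (A/T), 12 (C/A), 13 (G/T).
There are 4 differences over 21 sites, so p = 4/21 = 0.1905.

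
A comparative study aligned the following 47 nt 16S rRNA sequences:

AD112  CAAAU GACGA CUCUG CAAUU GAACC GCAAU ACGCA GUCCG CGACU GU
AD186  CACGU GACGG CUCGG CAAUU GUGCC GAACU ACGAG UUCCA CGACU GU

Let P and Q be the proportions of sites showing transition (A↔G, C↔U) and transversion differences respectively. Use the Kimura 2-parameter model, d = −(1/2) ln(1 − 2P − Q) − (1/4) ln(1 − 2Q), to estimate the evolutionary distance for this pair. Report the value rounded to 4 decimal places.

0.3129

Mismatches occur at site 3 (A→C, transversion), site 4 (A→G, transition), site 10 (A→G, transition), site 14 (U→G, transversion), site 22 (A→U, transversion), site 23 (A→G, transition), site 27 (C→A, transversion), site 29 (A→C, transversion), site 34 (C→A, transversion), site 35 (A→G, transition), site 36 (G→U, transversion), site 40 (G→A, transition).
Of the 12 differences, 5 transitions and 7 transversions over 47 sites: P = 5/47 = 0.106383, Q = 7/47 = 0.148936.
d = −0.5·ln(0.638298) − 0.25·ln(0.702128) = −0.5·(-0.448950) − 0.25·(-0.353640) = 0.3129.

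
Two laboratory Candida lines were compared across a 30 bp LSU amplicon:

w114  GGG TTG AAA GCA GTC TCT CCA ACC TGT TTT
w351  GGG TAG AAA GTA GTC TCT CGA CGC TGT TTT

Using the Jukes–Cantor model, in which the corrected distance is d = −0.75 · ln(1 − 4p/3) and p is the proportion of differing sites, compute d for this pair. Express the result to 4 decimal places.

0.1885

Differing sites — 5:T/A; 11:C/T; 20:C/G; 22:A/C; 23:C/G.
p = 5/30 = 0.166667.
d = −0.75 · ln(1 − (4/3)·0.166667) = −0.75 · ln(0.777777) = −0.75 · (-0.251315) = 0.1885.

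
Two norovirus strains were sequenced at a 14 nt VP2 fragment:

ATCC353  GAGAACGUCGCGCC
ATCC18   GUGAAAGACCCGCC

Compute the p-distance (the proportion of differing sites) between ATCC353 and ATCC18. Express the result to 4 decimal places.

Differing sites — 2:A/U; 6:C/A; 8:U/A; 10:G/C.
There are 4 differences over 14 sites, so p = 4/14 = 0.2857.

0.2857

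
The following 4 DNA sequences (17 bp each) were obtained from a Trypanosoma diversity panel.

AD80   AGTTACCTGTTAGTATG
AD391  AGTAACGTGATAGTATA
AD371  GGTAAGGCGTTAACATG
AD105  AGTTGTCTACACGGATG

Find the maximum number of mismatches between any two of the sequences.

12

Pairwise Hamming distances:
  AD80 vs AD391: 4
  AD80 vs AD371: 7
  AD80 vs AD105: 7
  AD391 vs AD371: 7
  AD391 vs AD105: 10
  AD371 vs AD105: 12
The largest is 12, between AD371 and AD105.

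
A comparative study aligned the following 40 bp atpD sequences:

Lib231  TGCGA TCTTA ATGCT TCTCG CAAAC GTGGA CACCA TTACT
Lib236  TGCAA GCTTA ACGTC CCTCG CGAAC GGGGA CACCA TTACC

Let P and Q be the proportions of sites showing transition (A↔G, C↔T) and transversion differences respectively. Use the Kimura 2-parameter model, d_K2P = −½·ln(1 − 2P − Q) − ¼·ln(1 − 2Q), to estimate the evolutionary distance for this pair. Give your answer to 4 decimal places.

The sequences differ at positions 4 (G/A, transition), 6 (T/G, transversion), 12 (T/C, transition), 14 (C/T, transition), 15 (T/C, transition), 16 (T/C, transition), 22 (A/G, transition), 27 (T/G, transversion), 40 (T/C, transition).
Of the 9 differences, 7 transitions and 2 transversions over 40 sites: P = 7/40 = 0.175000, Q = 2/40 = 0.050000.
d = −0.5·ln(0.600000) − 0.25·ln(0.900000) = −0.5·(-0.510826) − 0.25·(-0.105361) = 0.2818.

0.2818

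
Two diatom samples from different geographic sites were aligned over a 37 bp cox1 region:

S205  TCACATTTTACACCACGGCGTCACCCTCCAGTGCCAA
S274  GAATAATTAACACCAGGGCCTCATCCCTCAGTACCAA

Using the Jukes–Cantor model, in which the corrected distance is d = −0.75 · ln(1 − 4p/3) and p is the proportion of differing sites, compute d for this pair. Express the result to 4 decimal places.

0.3786

Differing sites — 1:T/G; 2:C/A; 4:C/T; 6:T/A; 9:T/A; 16:C/G; 20:G/C; 24:C/T; 27:T/C; 28:C/T; 33:G/A.
p = 11/37 = 0.297297.
d = −0.75 · ln(1 − (4/3)·0.297297) = −0.75 · ln(0.603604) = −0.75 · (-0.504837) = 0.3786.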